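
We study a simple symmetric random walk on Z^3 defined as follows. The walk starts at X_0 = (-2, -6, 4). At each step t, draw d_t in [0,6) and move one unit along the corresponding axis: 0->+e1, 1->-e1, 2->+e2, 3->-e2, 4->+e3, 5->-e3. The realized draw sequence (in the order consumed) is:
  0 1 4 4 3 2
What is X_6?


t=0: X=(-2, -6, 4), d=0 → +e1, X_1=(-1, -6, 4)
t=1: X=(-1, -6, 4), d=1 → -e1, X_2=(-2, -6, 4)
t=2: X=(-2, -6, 4), d=4 → +e3, X_3=(-2, -6, 5)
t=3: X=(-2, -6, 5), d=4 → +e3, X_4=(-2, -6, 6)
t=4: X=(-2, -6, 6), d=3 → -e2, X_5=(-2, -7, 6)
t=5: X=(-2, -7, 6), d=2 → +e2, X_6=(-2, -6, 6)

(-2, -6, 6)


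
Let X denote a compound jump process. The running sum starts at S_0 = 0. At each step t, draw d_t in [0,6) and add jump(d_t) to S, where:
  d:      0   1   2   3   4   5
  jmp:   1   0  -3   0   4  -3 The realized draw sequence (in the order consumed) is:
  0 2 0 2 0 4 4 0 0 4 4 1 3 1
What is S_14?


15

t=0: S=0, d=0, jump=1, S_1=1
t=1: S=1, d=2, jump=-3, S_2=-2
t=2: S=-2, d=0, jump=1, S_3=-1
t=3: S=-1, d=2, jump=-3, S_4=-4
t=4: S=-4, d=0, jump=1, S_5=-3
t=5: S=-3, d=4, jump=4, S_6=1
t=6: S=1, d=4, jump=4, S_7=5
t=7: S=5, d=0, jump=1, S_8=6
t=8: S=6, d=0, jump=1, S_9=7
t=9: S=7, d=4, jump=4, S_10=11
t=10: S=11, d=4, jump=4, S_11=15
t=11: S=15, d=1, jump=0, S_12=15
t=12: S=15, d=3, jump=0, S_13=15
t=13: S=15, d=1, jump=0, S_14=15


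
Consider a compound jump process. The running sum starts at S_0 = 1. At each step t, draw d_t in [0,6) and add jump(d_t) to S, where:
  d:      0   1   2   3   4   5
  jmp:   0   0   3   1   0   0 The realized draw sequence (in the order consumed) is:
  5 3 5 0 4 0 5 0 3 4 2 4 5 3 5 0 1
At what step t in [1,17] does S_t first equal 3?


t=0: S=1, d=5, jump=0, S_1=1
t=1: S=1, d=3, jump=1, S_2=2
t=2: S=2, d=5, jump=0, S_3=2
t=3: S=2, d=0, jump=0, S_4=2
t=4: S=2, d=4, jump=0, S_5=2
t=5: S=2, d=0, jump=0, S_6=2
t=6: S=2, d=5, jump=0, S_7=2
t=7: S=2, d=0, jump=0, S_8=2
t=8: S=2, d=3, jump=1, S_9=3
t=9: S=3, d=4, jump=0, S_10=3
t=10: S=3, d=2, jump=3, S_11=6
t=11: S=6, d=4, jump=0, S_12=6
t=12: S=6, d=5, jump=0, S_13=6
t=13: S=6, d=3, jump=1, S_14=7
t=14: S=7, d=5, jump=0, S_15=7
t=15: S=7, d=0, jump=0, S_16=7
t=16: S=7, d=1, jump=0, S_17=7

9


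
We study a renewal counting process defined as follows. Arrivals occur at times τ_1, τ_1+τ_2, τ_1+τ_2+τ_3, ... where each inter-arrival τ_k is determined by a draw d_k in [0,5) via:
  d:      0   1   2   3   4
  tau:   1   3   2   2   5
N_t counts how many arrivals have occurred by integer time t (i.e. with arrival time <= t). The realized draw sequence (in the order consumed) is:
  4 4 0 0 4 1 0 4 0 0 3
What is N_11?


3

draw d_1=4: τ_1=5, arrival time A_1=5
draw d_2=4: τ_2=5, arrival time A_2=10
draw d_3=0: τ_3=1, arrival time A_3=11
draw d_4=0: τ_4=1, arrival time A_4=12
draw d_5=4: τ_5=5, arrival time A_5=17
draw d_6=1: τ_6=3, arrival time A_6=20
draw d_7=0: τ_7=1, arrival time A_7=21
draw d_8=4: τ_8=5, arrival time A_8=26
draw d_9=0: τ_9=1, arrival time A_9=27
draw d_10=0: τ_10=1, arrival time A_10=28
draw d_11=3: τ_11=2, arrival time A_11=30
N_t over t=0..11: 0:0 1:0 2:0 3:0 4:0 5:1 6:1 7:1 8:1 9:1 10:2 11:3


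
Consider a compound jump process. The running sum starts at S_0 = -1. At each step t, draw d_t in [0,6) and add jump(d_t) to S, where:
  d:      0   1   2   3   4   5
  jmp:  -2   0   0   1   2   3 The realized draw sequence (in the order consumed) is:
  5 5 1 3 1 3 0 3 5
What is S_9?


t=0: S=-1, d=5, jump=3, S_1=2
t=1: S=2, d=5, jump=3, S_2=5
t=2: S=5, d=1, jump=0, S_3=5
t=3: S=5, d=3, jump=1, S_4=6
t=4: S=6, d=1, jump=0, S_5=6
t=5: S=6, d=3, jump=1, S_6=7
t=6: S=7, d=0, jump=-2, S_7=5
t=7: S=5, d=3, jump=1, S_8=6
t=8: S=6, d=5, jump=3, S_9=9

9


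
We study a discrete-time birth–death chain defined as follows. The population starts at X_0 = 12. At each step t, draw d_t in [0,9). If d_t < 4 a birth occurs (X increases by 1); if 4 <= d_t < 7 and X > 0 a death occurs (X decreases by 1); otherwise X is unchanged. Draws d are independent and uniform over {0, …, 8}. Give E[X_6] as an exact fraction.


38/3

X can drop by at most 1 per step and X_0 = 12 > T = 6, so X_t >= 12 − t >= 6 > 0 for every t <= 6: the floor at 0 (the 'and X > 0' condition) never binds. Hence X_6 = X_0 + Σ_{t<6} Y_t with i.i.d. increments Y_t = y(d_t) ∈ {+1, −1, 0}.
Outcome values over d=0..8: [1, 1, 1, 1, -1, -1, -1, 0, 0]
Σy = 1, Σy² = 7, M = 9
μ = 1/9 = 1/9,  σ² = 7/9 − (1/9)² = 62/81
E[X_6] = 12 + 6·(1/9) = 38/3


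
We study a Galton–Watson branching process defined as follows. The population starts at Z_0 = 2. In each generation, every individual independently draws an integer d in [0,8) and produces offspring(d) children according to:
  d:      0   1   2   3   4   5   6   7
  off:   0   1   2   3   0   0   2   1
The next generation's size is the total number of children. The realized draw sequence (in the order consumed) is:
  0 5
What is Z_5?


gen 0: Z_0=2, draws=[0, 5], offspring=[0, 0], Z_1=0
gen 1: Z_1=0, draws=[], offspring=[], Z_2=0
gen 2: Z_2=0, draws=[], offspring=[], Z_3=0
gen 3: Z_3=0, draws=[], offspring=[], Z_4=0
gen 4: Z_4=0, draws=[], offspring=[], Z_5=0

0


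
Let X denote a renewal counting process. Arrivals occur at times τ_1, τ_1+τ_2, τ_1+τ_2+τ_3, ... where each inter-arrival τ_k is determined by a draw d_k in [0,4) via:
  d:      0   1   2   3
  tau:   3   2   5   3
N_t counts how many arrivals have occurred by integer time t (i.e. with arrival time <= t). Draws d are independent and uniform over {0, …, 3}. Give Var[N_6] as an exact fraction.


Inter-arrival values over d=0..3: [3, 2, 5, 3]
Each d has probability 1/4, so the pmf of τ is: f(2) = 1/4, f(3) = 1/2, f(5) = 1/4
Let p_n(j) = P(N_n = j), with p_0 = [1]. Condition on τ_1: p_n(0) = P(τ > n), and for j >= 1, p_n(j) = Σ_{k<=n} f(k)·p_{n−k}(j−1)
p_1 = [1]  (j = 0)
p_2 = [3/4, 1/4]  (j = 0..1)
p_3 = [1/4, 3/4]  (j = 0..1)
p_4 = [1/4, 11/16, 1/16]  (j = 0..2)
p_5 = [0, 11/16, 5/16]  (j = 0..2)
p_6 = [0, 7/16, 35/64, 1/64]  (j = 0..3)
E[N_6] = Σ j·p_6(j) = 101/64;  E[N_6²] = Σ j²·p_6(j) = 177/64
Var[N_6] = 177/64 − (101/64)² = 1127/4096

1127/4096


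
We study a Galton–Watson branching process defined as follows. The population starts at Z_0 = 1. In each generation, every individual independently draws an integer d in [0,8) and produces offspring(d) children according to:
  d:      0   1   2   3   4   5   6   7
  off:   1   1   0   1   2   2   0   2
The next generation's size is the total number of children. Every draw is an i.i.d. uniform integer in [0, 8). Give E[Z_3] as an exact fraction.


729/512

Outcome values over d=0..7: [1, 1, 0, 1, 2, 2, 0, 2]
Σy = 9, Σy² = 15, M = 8
μ = 9/8 = 9/8,  σ² = 15/8 − (9/8)² = 39/64
E[Z_0] = 1
E[Z_1] = 9/8·E[Z_0] = 9/8
E[Z_2] = 9/8·E[Z_1] = 81/64
E[Z_3] = 9/8·E[Z_2] = 729/512


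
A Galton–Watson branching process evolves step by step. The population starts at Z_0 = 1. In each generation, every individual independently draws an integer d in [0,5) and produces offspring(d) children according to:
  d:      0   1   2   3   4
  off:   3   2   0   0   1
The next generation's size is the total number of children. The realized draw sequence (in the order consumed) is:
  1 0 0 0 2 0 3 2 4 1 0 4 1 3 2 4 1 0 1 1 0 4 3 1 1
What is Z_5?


17

gen 0: Z_0=1, draws=[1], offspring=[2], Z_1=2
gen 1: Z_1=2, draws=[0, 0], offspring=[3, 3], Z_2=6
gen 2: Z_2=6, draws=[0, 2, 0, 3, 2, 4], offspring=[3, 0, 3, 0, 0, 1], Z_3=7
gen 3: Z_3=7, draws=[1, 0, 4, 1, 3, 2, 4], offspring=[2, 3, 1, 2, 0, 0, 1], Z_4=9
gen 4: Z_4=9, draws=[1, 0, 1, 1, 0, 4, 3, 1, 1], offspring=[2, 3, 2, 2, 3, 1, 0, 2, 2], Z_5=17


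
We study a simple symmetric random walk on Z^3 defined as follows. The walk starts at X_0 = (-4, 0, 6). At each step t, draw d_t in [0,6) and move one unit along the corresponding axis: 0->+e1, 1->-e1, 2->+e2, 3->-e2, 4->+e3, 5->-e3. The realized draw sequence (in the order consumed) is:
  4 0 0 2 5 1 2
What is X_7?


t=0: X=(-4, 0, 6), d=4 → +e3, X_1=(-4, 0, 7)
t=1: X=(-4, 0, 7), d=0 → +e1, X_2=(-3, 0, 7)
t=2: X=(-3, 0, 7), d=0 → +e1, X_3=(-2, 0, 7)
t=3: X=(-2, 0, 7), d=2 → +e2, X_4=(-2, 1, 7)
t=4: X=(-2, 1, 7), d=5 → -e3, X_5=(-2, 1, 6)
t=5: X=(-2, 1, 6), d=1 → -e1, X_6=(-3, 1, 6)
t=6: X=(-3, 1, 6), d=2 → +e2, X_7=(-3, 2, 6)

(-3, 2, 6)


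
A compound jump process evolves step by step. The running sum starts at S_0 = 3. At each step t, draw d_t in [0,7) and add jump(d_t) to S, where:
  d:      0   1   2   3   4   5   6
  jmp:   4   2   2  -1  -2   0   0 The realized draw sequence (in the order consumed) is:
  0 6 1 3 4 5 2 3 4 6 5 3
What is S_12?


t=0: S=3, d=0, jump=4, S_1=7
t=1: S=7, d=6, jump=0, S_2=7
t=2: S=7, d=1, jump=2, S_3=9
t=3: S=9, d=3, jump=-1, S_4=8
t=4: S=8, d=4, jump=-2, S_5=6
t=5: S=6, d=5, jump=0, S_6=6
t=6: S=6, d=2, jump=2, S_7=8
t=7: S=8, d=3, jump=-1, S_8=7
t=8: S=7, d=4, jump=-2, S_9=5
t=9: S=5, d=6, jump=0, S_10=5
t=10: S=5, d=5, jump=0, S_11=5
t=11: S=5, d=3, jump=-1, S_12=4

4


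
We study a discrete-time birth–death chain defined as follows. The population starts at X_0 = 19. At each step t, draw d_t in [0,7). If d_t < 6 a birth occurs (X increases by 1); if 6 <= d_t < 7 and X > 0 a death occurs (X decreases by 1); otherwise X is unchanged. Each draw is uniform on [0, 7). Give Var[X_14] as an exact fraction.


X can drop by at most 1 per step and X_0 = 19 > T = 14, so X_t >= 19 − t >= 5 > 0 for every t <= 14: the floor at 0 (the 'and X > 0' condition) never binds. Hence X_14 = X_0 + Σ_{t<14} Y_t with i.i.d. increments Y_t = y(d_t) ∈ {+1, −1, 0}.
Outcome values over d=0..6: [1, 1, 1, 1, 1, 1, -1]
Σy = 5, Σy² = 7, M = 7
μ = 5/7 = 5/7,  σ² = 7/7 − (5/7)² = 24/49
Independent increments: Var[X_14] = 14·σ² = 14·(24/49) = 48/7

48/7


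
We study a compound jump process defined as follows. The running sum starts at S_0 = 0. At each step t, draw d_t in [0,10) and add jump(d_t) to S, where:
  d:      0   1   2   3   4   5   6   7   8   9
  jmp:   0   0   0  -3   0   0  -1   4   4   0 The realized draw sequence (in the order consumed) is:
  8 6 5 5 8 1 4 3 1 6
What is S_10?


t=0: S=0, d=8, jump=4, S_1=4
t=1: S=4, d=6, jump=-1, S_2=3
t=2: S=3, d=5, jump=0, S_3=3
t=3: S=3, d=5, jump=0, S_4=3
t=4: S=3, d=8, jump=4, S_5=7
t=5: S=7, d=1, jump=0, S_6=7
t=6: S=7, d=4, jump=0, S_7=7
t=7: S=7, d=3, jump=-3, S_8=4
t=8: S=4, d=1, jump=0, S_9=4
t=9: S=4, d=6, jump=-1, S_10=3

3


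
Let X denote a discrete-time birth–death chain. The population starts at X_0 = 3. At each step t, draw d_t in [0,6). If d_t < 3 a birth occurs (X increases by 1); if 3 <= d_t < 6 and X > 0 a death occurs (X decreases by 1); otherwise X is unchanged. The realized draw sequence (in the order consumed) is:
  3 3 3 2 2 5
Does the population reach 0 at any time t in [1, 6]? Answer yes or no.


t=0: X=3, d=3 → death, X_1=2
t=1: X=2, d=3 → death, X_2=1
t=2: X=1, d=3 → death, X_3=0
t=3: X=0, d=2 → birth, X_4=1
t=4: X=1, d=2 → birth, X_5=2
t=5: X=2, d=5 → death, X_6=1

yes


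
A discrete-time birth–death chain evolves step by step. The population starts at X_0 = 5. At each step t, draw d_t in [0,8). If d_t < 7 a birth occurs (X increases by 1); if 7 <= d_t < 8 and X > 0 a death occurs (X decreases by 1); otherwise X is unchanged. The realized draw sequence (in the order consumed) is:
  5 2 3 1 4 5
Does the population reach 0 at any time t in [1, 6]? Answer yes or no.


t=0: X=5, d=5 → birth, X_1=6
t=1: X=6, d=2 → birth, X_2=7
t=2: X=7, d=3 → birth, X_3=8
t=3: X=8, d=1 → birth, X_4=9
t=4: X=9, d=4 → birth, X_5=10
t=5: X=10, d=5 → birth, X_6=11

no


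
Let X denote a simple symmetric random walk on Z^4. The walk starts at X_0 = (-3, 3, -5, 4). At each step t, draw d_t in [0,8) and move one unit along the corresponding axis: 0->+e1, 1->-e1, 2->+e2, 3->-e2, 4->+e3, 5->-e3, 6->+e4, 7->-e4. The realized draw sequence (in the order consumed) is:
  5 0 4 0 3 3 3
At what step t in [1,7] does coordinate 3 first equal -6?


t=0: X=(-3, 3, -5, 4), d=5 → -e3, X_1=(-3, 3, -6, 4)
t=1: X=(-3, 3, -6, 4), d=0 → +e1, X_2=(-2, 3, -6, 4)
t=2: X=(-2, 3, -6, 4), d=4 → +e3, X_3=(-2, 3, -5, 4)
t=3: X=(-2, 3, -5, 4), d=0 → +e1, X_4=(-1, 3, -5, 4)
t=4: X=(-1, 3, -5, 4), d=3 → -e2, X_5=(-1, 2, -5, 4)
t=5: X=(-1, 2, -5, 4), d=3 → -e2, X_6=(-1, 1, -5, 4)
t=6: X=(-1, 1, -5, 4), d=3 → -e2, X_7=(-1, 0, -5, 4)

1


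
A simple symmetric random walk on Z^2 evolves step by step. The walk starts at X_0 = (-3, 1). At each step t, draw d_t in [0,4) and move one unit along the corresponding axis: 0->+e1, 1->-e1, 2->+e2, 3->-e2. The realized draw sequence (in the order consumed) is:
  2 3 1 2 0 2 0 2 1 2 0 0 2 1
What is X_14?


(-2, 6)

t=0: X=(-3, 1), d=2 → +e2, X_1=(-3, 2)
t=1: X=(-3, 2), d=3 → -e2, X_2=(-3, 1)
t=2: X=(-3, 1), d=1 → -e1, X_3=(-4, 1)
t=3: X=(-4, 1), d=2 → +e2, X_4=(-4, 2)
t=4: X=(-4, 2), d=0 → +e1, X_5=(-3, 2)
t=5: X=(-3, 2), d=2 → +e2, X_6=(-3, 3)
t=6: X=(-3, 3), d=0 → +e1, X_7=(-2, 3)
t=7: X=(-2, 3), d=2 → +e2, X_8=(-2, 4)
t=8: X=(-2, 4), d=1 → -e1, X_9=(-3, 4)
t=9: X=(-3, 4), d=2 → +e2, X_10=(-3, 5)
t=10: X=(-3, 5), d=0 → +e1, X_11=(-2, 5)
t=11: X=(-2, 5), d=0 → +e1, X_12=(-1, 5)
t=12: X=(-1, 5), d=2 → +e2, X_13=(-1, 6)
t=13: X=(-1, 6), d=1 → -e1, X_14=(-2, 6)


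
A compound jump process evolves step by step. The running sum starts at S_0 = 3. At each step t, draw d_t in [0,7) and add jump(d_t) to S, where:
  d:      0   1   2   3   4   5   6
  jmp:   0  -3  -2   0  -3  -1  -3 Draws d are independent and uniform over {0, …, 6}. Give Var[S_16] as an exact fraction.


Outcome values over d=0..6: [0, -3, -2, 0, -3, -1, -3]
Σy = -12, Σy² = 32, M = 7
μ = -12/7 = -12/7,  σ² = 32/7 − (-12/7)² = 80/49
Independent increments: Var[S_16] = 16·σ² = 16·(80/49) = 1280/49

1280/49


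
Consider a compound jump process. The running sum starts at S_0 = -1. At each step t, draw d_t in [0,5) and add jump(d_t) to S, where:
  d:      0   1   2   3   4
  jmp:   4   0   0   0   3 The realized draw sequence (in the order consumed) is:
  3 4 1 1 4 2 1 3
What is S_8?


5

t=0: S=-1, d=3, jump=0, S_1=-1
t=1: S=-1, d=4, jump=3, S_2=2
t=2: S=2, d=1, jump=0, S_3=2
t=3: S=2, d=1, jump=0, S_4=2
t=4: S=2, d=4, jump=3, S_5=5
t=5: S=5, d=2, jump=0, S_6=5
t=6: S=5, d=1, jump=0, S_7=5
t=7: S=5, d=3, jump=0, S_8=5


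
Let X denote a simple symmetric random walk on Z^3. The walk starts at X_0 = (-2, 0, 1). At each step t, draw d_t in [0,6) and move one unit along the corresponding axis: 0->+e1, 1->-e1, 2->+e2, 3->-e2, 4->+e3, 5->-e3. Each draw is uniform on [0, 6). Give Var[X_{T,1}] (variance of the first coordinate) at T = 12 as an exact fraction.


Outcome values over d=0..5: [1, -1, 0, 0, 0, 0]
Σy = 0, Σy² = 2, M = 6
μ = 0/6 = 0,  σ² = 2/6 − (0)² = 1/3
Independent increments: Var[X_12] = 12·σ² = 12·(1/3) = 4

4


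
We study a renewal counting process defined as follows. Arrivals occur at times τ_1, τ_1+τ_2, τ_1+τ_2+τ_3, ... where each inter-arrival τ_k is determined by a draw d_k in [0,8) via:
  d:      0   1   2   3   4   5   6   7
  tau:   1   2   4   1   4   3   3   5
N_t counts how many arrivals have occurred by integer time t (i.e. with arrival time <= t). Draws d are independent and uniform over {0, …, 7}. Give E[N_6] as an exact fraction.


7663/4096

Inter-arrival values over d=0..7: [1, 2, 4, 1, 4, 3, 3, 5]
Each d has probability 1/8, so the pmf of τ is: f(1) = 1/4, f(2) = 1/8, f(3) = 1/4, f(4) = 1/4, f(5) = 1/8
Renewal equation for m(n) = E[N_n]: condition on τ_1 = k (if k <= n, one arrival plus a fresh copy on the remaining n−k steps): m(n) = F(n) + Σ_{k<=n} f(k)·m(n−k), where F(n) = P(τ <= n) and m(0) = 0
m(1) = F(1) = 1/4
m(2) = F(2) + f(1)·m(1) = 3/8 + 1/4·1/4 = 7/16
m(3) = F(3) + f(1)·m(2) + f(2)·m(1) = 5/8 + 1/4·7/16 + 1/8·1/4 = 49/64
m(4) = F(4) + f(1)·m(3) + f(2)·m(2) + f(3)·m(1) = 7/8 + 1/4·49/64 + 1/8·7/16 + 1/4·1/4 = 303/256
m(5) = F(5) + f(1)·m(4) + f(2)·m(3) + f(3)·m(2) + f(4)·m(1) = 1 + 1/4·303/256 + 1/8·49/64 + 1/4·7/16 + 1/4·1/4 = 1601/1024
m(6) = F(6) + f(1)·m(5) + f(2)·m(4) + f(3)·m(3) + f(4)·m(2) + f(5)·m(1) = 1 + 1/4·1601/1024 + 1/8·303/256 + 1/4·49/64 + 1/4·7/16 + 1/8·1/4 = 7663/4096
E[N_6] = m(6) = 7663/4096


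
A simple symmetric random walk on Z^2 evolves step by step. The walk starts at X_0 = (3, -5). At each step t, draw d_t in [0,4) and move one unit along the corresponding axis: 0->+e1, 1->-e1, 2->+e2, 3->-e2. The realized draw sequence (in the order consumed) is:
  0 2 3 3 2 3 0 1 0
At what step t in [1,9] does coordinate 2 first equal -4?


2

t=0: X=(3, -5), d=0 → +e1, X_1=(4, -5)
t=1: X=(4, -5), d=2 → +e2, X_2=(4, -4)
t=2: X=(4, -4), d=3 → -e2, X_3=(4, -5)
t=3: X=(4, -5), d=3 → -e2, X_4=(4, -6)
t=4: X=(4, -6), d=2 → +e2, X_5=(4, -5)
t=5: X=(4, -5), d=3 → -e2, X_6=(4, -6)
t=6: X=(4, -6), d=0 → +e1, X_7=(5, -6)
t=7: X=(5, -6), d=1 → -e1, X_8=(4, -6)
t=8: X=(4, -6), d=0 → +e1, X_9=(5, -6)


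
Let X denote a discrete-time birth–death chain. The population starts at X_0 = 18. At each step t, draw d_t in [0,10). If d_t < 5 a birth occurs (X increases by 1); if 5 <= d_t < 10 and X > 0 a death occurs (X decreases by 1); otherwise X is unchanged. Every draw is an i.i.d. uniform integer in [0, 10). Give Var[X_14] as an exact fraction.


14

X can drop by at most 1 per step and X_0 = 18 > T = 14, so X_t >= 18 − t >= 4 > 0 for every t <= 14: the floor at 0 (the 'and X > 0' condition) never binds. Hence X_14 = X_0 + Σ_{t<14} Y_t with i.i.d. increments Y_t = y(d_t) ∈ {+1, −1, 0}.
Outcome values over d=0..9: [1, 1, 1, 1, 1, -1, -1, -1, -1, -1]
Σy = 0, Σy² = 10, M = 10
μ = 0/10 = 0,  σ² = 10/10 − (0)² = 1
Independent increments: Var[X_14] = 14·σ² = 14·(1) = 14


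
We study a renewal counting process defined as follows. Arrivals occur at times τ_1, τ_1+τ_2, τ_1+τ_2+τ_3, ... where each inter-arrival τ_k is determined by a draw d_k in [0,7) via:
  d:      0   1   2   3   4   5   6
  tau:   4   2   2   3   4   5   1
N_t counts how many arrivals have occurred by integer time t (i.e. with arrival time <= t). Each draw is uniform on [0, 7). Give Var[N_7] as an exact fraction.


Inter-arrival values over d=0..6: [4, 2, 2, 3, 4, 5, 1]
Each d has probability 1/7, so the pmf of τ is: f(1) = 1/7, f(2) = 2/7, f(3) = 1/7, f(4) = 2/7, f(5) = 1/7
Let p_n(j) = P(N_n = j), with p_0 = [1]. Condition on τ_1: p_n(0) = P(τ > n), and for j >= 1, p_n(j) = Σ_{k<=n} f(k)·p_{n−k}(j−1)
p_1 = [6/7, 1/7]  (j = 0..1)
p_2 = [4/7, 20/49, 1/49]  (j = 0..2)
p_3 = [3/7, 23/49, 34/343, 1/343]  (j = 0..3)
p_4 = [1/7, 31/49, 10/49, 48/2401, 1/2401]  (j = 0..4)
p_5 = [0, 30/49, 111/343, 145/2401, 62/16807, 1/16807]  (j = 0..5)
p_6 = [0, 19/49, 162/343, 299/2401, 248/16807, 76/117649, 1/117649]  (j = 0..6)
p_7 = [0, 11/49, 176/343, 529/2401, 93/2401, 379/117649, 90/823543, 1/823543]  (j = 0..7)
E[N_7] = Σ j·p_7(j) = 1715778/823543;  E[N_7²] = Σ j²·p_7(j) = 4088202/823543
Var[N_7] = 4088202/823543 − (1715778/823543)² = 422915994402/678223072849

422915994402/678223072849


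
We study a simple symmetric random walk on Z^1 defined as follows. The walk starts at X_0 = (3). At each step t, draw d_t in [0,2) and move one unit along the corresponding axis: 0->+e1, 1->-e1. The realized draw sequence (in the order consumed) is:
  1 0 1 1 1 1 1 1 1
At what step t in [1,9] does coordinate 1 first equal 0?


5

t=0: X=(3), d=1 → -e1, X_1=(2)
t=1: X=(2), d=0 → +e1, X_2=(3)
t=2: X=(3), d=1 → -e1, X_3=(2)
t=3: X=(2), d=1 → -e1, X_4=(1)
t=4: X=(1), d=1 → -e1, X_5=(0)
t=5: X=(0), d=1 → -e1, X_6=(-1)
t=6: X=(-1), d=1 → -e1, X_7=(-2)
t=7: X=(-2), d=1 → -e1, X_8=(-3)
t=8: X=(-3), d=1 → -e1, X_9=(-4)


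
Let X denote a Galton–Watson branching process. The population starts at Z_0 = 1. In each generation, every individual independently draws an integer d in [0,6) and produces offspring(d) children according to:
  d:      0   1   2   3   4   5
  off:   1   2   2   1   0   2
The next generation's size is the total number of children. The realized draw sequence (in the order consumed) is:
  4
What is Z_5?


0

gen 0: Z_0=1, draws=[4], offspring=[0], Z_1=0
gen 1: Z_1=0, draws=[], offspring=[], Z_2=0
gen 2: Z_2=0, draws=[], offspring=[], Z_3=0
gen 3: Z_3=0, draws=[], offspring=[], Z_4=0
gen 4: Z_4=0, draws=[], offspring=[], Z_5=0


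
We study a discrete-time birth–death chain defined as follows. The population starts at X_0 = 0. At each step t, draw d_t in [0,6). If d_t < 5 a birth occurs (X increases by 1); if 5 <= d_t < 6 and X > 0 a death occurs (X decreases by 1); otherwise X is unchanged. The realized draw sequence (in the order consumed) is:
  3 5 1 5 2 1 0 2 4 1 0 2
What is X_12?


8

t=0: X=0, d=3 → birth, X_1=1
t=1: X=1, d=5 → death, X_2=0
t=2: X=0, d=1 → birth, X_3=1
t=3: X=1, d=5 → death, X_4=0
t=4: X=0, d=2 → birth, X_5=1
t=5: X=1, d=1 → birth, X_6=2
t=6: X=2, d=0 → birth, X_7=3
t=7: X=3, d=2 → birth, X_8=4
t=8: X=4, d=4 → birth, X_9=5
t=9: X=5, d=1 → birth, X_10=6
t=10: X=6, d=0 → birth, X_11=7
t=11: X=7, d=2 → birth, X_12=8


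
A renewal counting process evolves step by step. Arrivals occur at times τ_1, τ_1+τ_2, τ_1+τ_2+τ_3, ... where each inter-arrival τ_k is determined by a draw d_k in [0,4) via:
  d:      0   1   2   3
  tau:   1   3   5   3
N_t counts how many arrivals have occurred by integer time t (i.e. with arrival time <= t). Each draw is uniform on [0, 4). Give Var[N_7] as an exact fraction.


Inter-arrival values over d=0..3: [1, 3, 5, 3]
Each d has probability 1/4, so the pmf of τ is: f(1) = 1/4, f(3) = 1/2, f(5) = 1/4
Let p_n(j) = P(N_n = j), with p_0 = [1]. Condition on τ_1: p_n(0) = P(τ > n), and for j >= 1, p_n(j) = Σ_{k<=n} f(k)·p_{n−k}(j−1)
p_1 = [3/4, 1/4]  (j = 0..1)
p_2 = [3/4, 3/16, 1/16]  (j = 0..2)
p_3 = [1/4, 11/16, 3/64, 1/64]  (j = 0..3)
p_4 = [1/4, 7/16, 19/64, 3/256, 1/256]  (j = 0..4)
p_5 = [0, 11/16, 13/64, 27/256, 3/1024, 1/1024]  (j = 0..5)
p_6 = [0, 5/16, 37/64, 19/256, 35/1024, 3/4096, 1/4096]  (j = 0..6)
p_7 = [0, 5/16, 11/32, 79/256, 25/1024, 43/4096, 3/16384, 1/16384]  (j = 0..7)
E[N_7] = Σ j·p_7(j) = 34037/16384;  E[N_7²] = Σ j²·p_7(j) = 84009/16384
Var[N_7] = 84009/16384 − (34037/16384)² = 217886087/268435456

217886087/268435456


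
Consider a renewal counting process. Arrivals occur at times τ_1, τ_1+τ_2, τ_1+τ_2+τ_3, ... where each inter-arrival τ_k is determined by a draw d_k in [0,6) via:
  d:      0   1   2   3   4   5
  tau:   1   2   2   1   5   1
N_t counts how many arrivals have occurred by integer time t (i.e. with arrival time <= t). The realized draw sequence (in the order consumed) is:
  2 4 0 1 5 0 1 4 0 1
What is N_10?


draw d_1=2: τ_1=2, arrival time A_1=2
draw d_2=4: τ_2=5, arrival time A_2=7
draw d_3=0: τ_3=1, arrival time A_3=8
draw d_4=1: τ_4=2, arrival time A_4=10
draw d_5=5: τ_5=1, arrival time A_5=11
draw d_6=0: τ_6=1, arrival time A_6=12
draw d_7=1: τ_7=2, arrival time A_7=14
draw d_8=4: τ_8=5, arrival time A_8=19
draw d_9=0: τ_9=1, arrival time A_9=20
draw d_10=1: τ_10=2, arrival time A_10=22
N_t over t=0..10: 0:0 1:0 2:1 3:1 4:1 5:1 6:1 7:2 8:3 9:3 10:4

4


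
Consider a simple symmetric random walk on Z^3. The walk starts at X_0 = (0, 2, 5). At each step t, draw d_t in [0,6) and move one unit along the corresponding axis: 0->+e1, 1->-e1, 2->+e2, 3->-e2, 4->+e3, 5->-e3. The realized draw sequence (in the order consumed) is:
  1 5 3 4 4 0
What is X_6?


t=0: X=(0, 2, 5), d=1 → -e1, X_1=(-1, 2, 5)
t=1: X=(-1, 2, 5), d=5 → -e3, X_2=(-1, 2, 4)
t=2: X=(-1, 2, 4), d=3 → -e2, X_3=(-1, 1, 4)
t=3: X=(-1, 1, 4), d=4 → +e3, X_4=(-1, 1, 5)
t=4: X=(-1, 1, 5), d=4 → +e3, X_5=(-1, 1, 6)
t=5: X=(-1, 1, 6), d=0 → +e1, X_6=(0, 1, 6)

(0, 1, 6)


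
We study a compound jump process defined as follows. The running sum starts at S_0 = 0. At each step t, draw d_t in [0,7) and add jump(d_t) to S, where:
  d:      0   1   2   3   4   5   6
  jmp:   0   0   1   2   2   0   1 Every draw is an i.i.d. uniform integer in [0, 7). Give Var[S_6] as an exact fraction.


Outcome values over d=0..6: [0, 0, 1, 2, 2, 0, 1]
Σy = 6, Σy² = 10, M = 7
μ = 6/7 = 6/7,  σ² = 10/7 − (6/7)² = 34/49
Independent increments: Var[S_6] = 6·σ² = 6·(34/49) = 204/49

204/49


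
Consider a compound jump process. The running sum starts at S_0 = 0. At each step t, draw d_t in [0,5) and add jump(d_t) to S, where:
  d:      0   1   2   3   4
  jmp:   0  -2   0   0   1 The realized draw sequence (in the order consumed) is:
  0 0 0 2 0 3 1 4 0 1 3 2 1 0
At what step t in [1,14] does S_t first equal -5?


t=0: S=0, d=0, jump=0, S_1=0
t=1: S=0, d=0, jump=0, S_2=0
t=2: S=0, d=0, jump=0, S_3=0
t=3: S=0, d=2, jump=0, S_4=0
t=4: S=0, d=0, jump=0, S_5=0
t=5: S=0, d=3, jump=0, S_6=0
t=6: S=0, d=1, jump=-2, S_7=-2
t=7: S=-2, d=4, jump=1, S_8=-1
t=8: S=-1, d=0, jump=0, S_9=-1
t=9: S=-1, d=1, jump=-2, S_10=-3
t=10: S=-3, d=3, jump=0, S_11=-3
t=11: S=-3, d=2, jump=0, S_12=-3
t=12: S=-3, d=1, jump=-2, S_13=-5
t=13: S=-5, d=0, jump=0, S_14=-5

13


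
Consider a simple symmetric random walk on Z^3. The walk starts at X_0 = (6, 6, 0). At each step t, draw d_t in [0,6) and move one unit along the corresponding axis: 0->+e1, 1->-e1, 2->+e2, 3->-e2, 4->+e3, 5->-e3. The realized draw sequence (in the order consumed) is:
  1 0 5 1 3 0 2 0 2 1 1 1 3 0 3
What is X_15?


(5, 5, -1)

t=0: X=(6, 6, 0), d=1 → -e1, X_1=(5, 6, 0)
t=1: X=(5, 6, 0), d=0 → +e1, X_2=(6, 6, 0)
t=2: X=(6, 6, 0), d=5 → -e3, X_3=(6, 6, -1)
t=3: X=(6, 6, -1), d=1 → -e1, X_4=(5, 6, -1)
t=4: X=(5, 6, -1), d=3 → -e2, X_5=(5, 5, -1)
t=5: X=(5, 5, -1), d=0 → +e1, X_6=(6, 5, -1)
t=6: X=(6, 5, -1), d=2 → +e2, X_7=(6, 6, -1)
t=7: X=(6, 6, -1), d=0 → +e1, X_8=(7, 6, -1)
t=8: X=(7, 6, -1), d=2 → +e2, X_9=(7, 7, -1)
t=9: X=(7, 7, -1), d=1 → -e1, X_10=(6, 7, -1)
t=10: X=(6, 7, -1), d=1 → -e1, X_11=(5, 7, -1)
t=11: X=(5, 7, -1), d=1 → -e1, X_12=(4, 7, -1)
t=12: X=(4, 7, -1), d=3 → -e2, X_13=(4, 6, -1)
t=13: X=(4, 6, -1), d=0 → +e1, X_14=(5, 6, -1)
t=14: X=(5, 6, -1), d=3 → -e2, X_15=(5, 5, -1)


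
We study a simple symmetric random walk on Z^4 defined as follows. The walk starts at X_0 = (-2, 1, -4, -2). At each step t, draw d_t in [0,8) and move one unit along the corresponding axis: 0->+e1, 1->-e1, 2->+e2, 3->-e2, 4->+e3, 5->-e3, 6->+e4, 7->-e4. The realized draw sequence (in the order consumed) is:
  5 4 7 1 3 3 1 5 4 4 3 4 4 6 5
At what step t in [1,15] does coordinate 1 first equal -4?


t=0: X=(-2, 1, -4, -2), d=5 → -e3, X_1=(-2, 1, -5, -2)
t=1: X=(-2, 1, -5, -2), d=4 → +e3, X_2=(-2, 1, -4, -2)
t=2: X=(-2, 1, -4, -2), d=7 → -e4, X_3=(-2, 1, -4, -3)
t=3: X=(-2, 1, -4, -3), d=1 → -e1, X_4=(-3, 1, -4, -3)
t=4: X=(-3, 1, -4, -3), d=3 → -e2, X_5=(-3, 0, -4, -3)
t=5: X=(-3, 0, -4, -3), d=3 → -e2, X_6=(-3, -1, -4, -3)
t=6: X=(-3, -1, -4, -3), d=1 → -e1, X_7=(-4, -1, -4, -3)
t=7: X=(-4, -1, -4, -3), d=5 → -e3, X_8=(-4, -1, -5, -3)
t=8: X=(-4, -1, -5, -3), d=4 → +e3, X_9=(-4, -1, -4, -3)
t=9: X=(-4, -1, -4, -3), d=4 → +e3, X_10=(-4, -1, -3, -3)
t=10: X=(-4, -1, -3, -3), d=3 → -e2, X_11=(-4, -2, -3, -3)
t=11: X=(-4, -2, -3, -3), d=4 → +e3, X_12=(-4, -2, -2, -3)
t=12: X=(-4, -2, -2, -3), d=4 → +e3, X_13=(-4, -2, -1, -3)
t=13: X=(-4, -2, -1, -3), d=6 → +e4, X_14=(-4, -2, -1, -2)
t=14: X=(-4, -2, -1, -2), d=5 → -e3, X_15=(-4, -2, -2, -2)

7


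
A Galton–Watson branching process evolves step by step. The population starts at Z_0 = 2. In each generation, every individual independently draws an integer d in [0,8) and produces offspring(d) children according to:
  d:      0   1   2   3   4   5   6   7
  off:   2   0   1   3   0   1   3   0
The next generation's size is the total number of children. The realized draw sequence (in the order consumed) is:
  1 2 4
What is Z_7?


gen 0: Z_0=2, draws=[1, 2], offspring=[0, 1], Z_1=1
gen 1: Z_1=1, draws=[4], offspring=[0], Z_2=0
gen 2: Z_2=0, draws=[], offspring=[], Z_3=0
gen 3: Z_3=0, draws=[], offspring=[], Z_4=0
gen 4: Z_4=0, draws=[], offspring=[], Z_5=0
gen 5: Z_5=0, draws=[], offspring=[], Z_6=0
gen 6: Z_6=0, draws=[], offspring=[], Z_7=0

0


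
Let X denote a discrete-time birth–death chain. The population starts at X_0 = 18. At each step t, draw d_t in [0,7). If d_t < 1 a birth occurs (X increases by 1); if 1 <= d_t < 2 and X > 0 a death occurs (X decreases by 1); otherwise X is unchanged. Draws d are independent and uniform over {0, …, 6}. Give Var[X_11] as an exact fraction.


22/7

X can drop by at most 1 per step and X_0 = 18 > T = 11, so X_t >= 18 − t >= 7 > 0 for every t <= 11: the floor at 0 (the 'and X > 0' condition) never binds. Hence X_11 = X_0 + Σ_{t<11} Y_t with i.i.d. increments Y_t = y(d_t) ∈ {+1, −1, 0}.
Outcome values over d=0..6: [1, -1, 0, 0, 0, 0, 0]
Σy = 0, Σy² = 2, M = 7
μ = 0/7 = 0,  σ² = 2/7 − (0)² = 2/7
Independent increments: Var[X_11] = 11·σ² = 11·(2/7) = 22/7


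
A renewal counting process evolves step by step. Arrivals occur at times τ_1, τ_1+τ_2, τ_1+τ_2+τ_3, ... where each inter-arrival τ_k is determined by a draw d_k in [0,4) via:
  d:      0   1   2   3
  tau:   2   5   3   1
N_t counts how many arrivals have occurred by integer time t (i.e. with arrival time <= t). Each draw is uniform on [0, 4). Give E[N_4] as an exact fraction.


Inter-arrival values over d=0..3: [2, 5, 3, 1]
Each d has probability 1/4, so the pmf of τ is: f(1) = 1/4, f(2) = 1/4, f(3) = 1/4, f(5) = 1/4
Renewal equation for m(n) = E[N_n]: condition on τ_1 = k (if k <= n, one arrival plus a fresh copy on the remaining n−k steps): m(n) = F(n) + Σ_{k<=n} f(k)·m(n−k), where F(n) = P(τ <= n) and m(0) = 0
m(1) = F(1) = 1/4
m(2) = F(2) + f(1)·m(1) = 1/2 + 1/4·1/4 = 9/16
m(3) = F(3) + f(1)·m(2) + f(2)·m(1) = 3/4 + 1/4·9/16 + 1/4·1/4 = 61/64
m(4) = F(4) + f(1)·m(3) + f(2)·m(2) + f(3)·m(1) = 3/4 + 1/4·61/64 + 1/4·9/16 + 1/4·1/4 = 305/256
E[N_4] = m(4) = 305/256

305/256


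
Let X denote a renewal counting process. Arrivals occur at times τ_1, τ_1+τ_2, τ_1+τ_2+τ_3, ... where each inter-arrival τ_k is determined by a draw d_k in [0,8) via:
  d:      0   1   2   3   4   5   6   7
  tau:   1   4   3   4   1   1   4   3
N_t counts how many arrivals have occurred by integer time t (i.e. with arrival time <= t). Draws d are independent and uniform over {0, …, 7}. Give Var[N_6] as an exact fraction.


62779815327/68719476736

Inter-arrival values over d=0..7: [1, 4, 3, 4, 1, 1, 4, 3]
Each d has probability 1/8, so the pmf of τ is: f(1) = 3/8, f(3) = 1/4, f(4) = 3/8
Let p_n(j) = P(N_n = j), with p_0 = [1]. Condition on τ_1: p_n(0) = P(τ > n), and for j >= 1, p_n(j) = Σ_{k<=n} f(k)·p_{n−k}(j−1)
p_1 = [5/8, 3/8]  (j = 0..1)
p_2 = [5/8, 15/64, 9/64]  (j = 0..2)
p_3 = [3/8, 31/64, 45/512, 27/512]  (j = 0..3)
p_4 = [0, 43/64, 141/512, 135/4096, 81/4096]  (j = 0..4)
p_5 = [0, 25/64, 231/512, 567/4096, 405/32768, 243/32768]  (j = 0..5)
p_6 = [0, 21/64, 91/256, 999/4096, 2133/32768, 1215/262144, 729/262144]  (j = 0..6)
E[N_6] = Σ j·p_6(j) = 542897/262144;  E[N_6²] = Σ j²·p_6(j) = 1363819/262144
Var[N_6] = 1363819/262144 − (542897/262144)² = 62779815327/68719476736


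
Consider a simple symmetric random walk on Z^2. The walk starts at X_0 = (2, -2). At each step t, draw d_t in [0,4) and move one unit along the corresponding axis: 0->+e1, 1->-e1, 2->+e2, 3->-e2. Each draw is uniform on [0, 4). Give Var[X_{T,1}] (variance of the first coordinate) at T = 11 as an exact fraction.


11/2

Outcome values over d=0..3: [1, -1, 0, 0]
Σy = 0, Σy² = 2, M = 4
μ = 0/4 = 0,  σ² = 2/4 − (0)² = 1/2
Independent increments: Var[X_11] = 11·σ² = 11·(1/2) = 11/2


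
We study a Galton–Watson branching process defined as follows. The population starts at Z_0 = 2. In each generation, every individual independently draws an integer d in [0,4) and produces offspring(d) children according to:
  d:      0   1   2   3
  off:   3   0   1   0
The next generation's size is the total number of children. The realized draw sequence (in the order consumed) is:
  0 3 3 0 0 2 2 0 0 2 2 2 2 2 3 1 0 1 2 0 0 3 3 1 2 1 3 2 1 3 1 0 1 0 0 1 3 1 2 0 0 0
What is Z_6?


13

gen 0: Z_0=2, draws=[0, 3], offspring=[3, 0], Z_1=3
gen 1: Z_1=3, draws=[3, 0, 0], offspring=[0, 3, 3], Z_2=6
gen 2: Z_2=6, draws=[2, 2, 0, 0, 2, 2], offspring=[1, 1, 3, 3, 1, 1], Z_3=10
gen 3: Z_3=10, draws=[2, 2, 2, 3, 1, 0, 1, 2, 0, 0], offspring=[1, 1, 1, 0, 0, 3, 0, 1, 3, 3], Z_4=13
gen 4: Z_4=13, draws=[3, 3, 1, 2, 1, 3, 2, 1, 3, 1, 0, 1, 0], offspring=[0, 0, 0, 1, 0, 0, 1, 0, 0, 0, 3, 0, 3], Z_5=8
gen 5: Z_5=8, draws=[0, 1, 3, 1, 2, 0, 0, 0], offspring=[3, 0, 0, 0, 1, 3, 3, 3], Z_6=13


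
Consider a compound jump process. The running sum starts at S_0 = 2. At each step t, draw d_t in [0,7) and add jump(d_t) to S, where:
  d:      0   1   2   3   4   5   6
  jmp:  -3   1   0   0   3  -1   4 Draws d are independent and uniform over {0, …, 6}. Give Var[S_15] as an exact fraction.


Outcome values over d=0..6: [-3, 1, 0, 0, 3, -1, 4]
Σy = 4, Σy² = 36, M = 7
μ = 4/7 = 4/7,  σ² = 36/7 − (4/7)² = 236/49
Independent increments: Var[S_15] = 15·σ² = 15·(236/49) = 3540/49

3540/49


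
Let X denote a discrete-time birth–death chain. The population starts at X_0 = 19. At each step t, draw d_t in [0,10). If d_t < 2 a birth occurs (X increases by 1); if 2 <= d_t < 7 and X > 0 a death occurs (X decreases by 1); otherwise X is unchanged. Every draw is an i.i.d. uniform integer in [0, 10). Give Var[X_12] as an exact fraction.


183/25

X can drop by at most 1 per step and X_0 = 19 > T = 12, so X_t >= 19 − t >= 7 > 0 for every t <= 12: the floor at 0 (the 'and X > 0' condition) never binds. Hence X_12 = X_0 + Σ_{t<12} Y_t with i.i.d. increments Y_t = y(d_t) ∈ {+1, −1, 0}.
Outcome values over d=0..9: [1, 1, -1, -1, -1, -1, -1, 0, 0, 0]
Σy = -3, Σy² = 7, M = 10
μ = -3/10 = -3/10,  σ² = 7/10 − (-3/10)² = 61/100
Independent increments: Var[X_12] = 12·σ² = 12·(61/100) = 183/25


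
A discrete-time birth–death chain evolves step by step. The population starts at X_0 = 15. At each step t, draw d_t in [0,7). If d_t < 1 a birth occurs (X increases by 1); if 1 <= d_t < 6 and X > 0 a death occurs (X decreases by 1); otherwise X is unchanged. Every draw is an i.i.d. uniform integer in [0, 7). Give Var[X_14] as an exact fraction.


52/7

X can drop by at most 1 per step and X_0 = 15 > T = 14, so X_t >= 15 − t >= 1 > 0 for every t <= 14: the floor at 0 (the 'and X > 0' condition) never binds. Hence X_14 = X_0 + Σ_{t<14} Y_t with i.i.d. increments Y_t = y(d_t) ∈ {+1, −1, 0}.
Outcome values over d=0..6: [1, -1, -1, -1, -1, -1, 0]
Σy = -4, Σy² = 6, M = 7
μ = -4/7 = -4/7,  σ² = 6/7 − (-4/7)² = 26/49
Independent increments: Var[X_14] = 14·σ² = 14·(26/49) = 52/7


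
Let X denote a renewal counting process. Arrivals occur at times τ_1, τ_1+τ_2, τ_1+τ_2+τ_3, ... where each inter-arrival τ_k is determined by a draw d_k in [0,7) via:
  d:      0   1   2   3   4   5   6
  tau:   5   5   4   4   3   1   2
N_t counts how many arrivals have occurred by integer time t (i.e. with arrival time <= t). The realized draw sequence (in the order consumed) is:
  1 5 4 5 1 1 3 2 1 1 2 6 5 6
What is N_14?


4

draw d_1=1: τ_1=5, arrival time A_1=5
draw d_2=5: τ_2=1, arrival time A_2=6
draw d_3=4: τ_3=3, arrival time A_3=9
draw d_4=5: τ_4=1, arrival time A_4=10
draw d_5=1: τ_5=5, arrival time A_5=15
draw d_6=1: τ_6=5, arrival time A_6=20
draw d_7=3: τ_7=4, arrival time A_7=24
draw d_8=2: τ_8=4, arrival time A_8=28
draw d_9=1: τ_9=5, arrival time A_9=33
draw d_10=1: τ_10=5, arrival time A_10=38
draw d_11=2: τ_11=4, arrival time A_11=42
draw d_12=6: τ_12=2, arrival time A_12=44
draw d_13=5: τ_13=1, arrival time A_13=45
draw d_14=6: τ_14=2, arrival time A_14=47
N_t over t=0..14: 0:0 1:0 2:0 3:0 4:0 5:1 6:2 7:2 8:2 9:3 10:4 11:4 12:4 13:4 14:4


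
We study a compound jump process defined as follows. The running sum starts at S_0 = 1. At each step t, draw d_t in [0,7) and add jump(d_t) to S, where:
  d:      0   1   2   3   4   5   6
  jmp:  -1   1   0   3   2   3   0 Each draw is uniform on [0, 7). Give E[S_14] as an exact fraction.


Outcome values over d=0..6: [-1, 1, 0, 3, 2, 3, 0]
Σy = 8, Σy² = 24, M = 7
μ = 8/7 = 8/7,  σ² = 24/7 − (8/7)² = 104/49
E[S_14] = 1 + 14·(8/7) = 17

17


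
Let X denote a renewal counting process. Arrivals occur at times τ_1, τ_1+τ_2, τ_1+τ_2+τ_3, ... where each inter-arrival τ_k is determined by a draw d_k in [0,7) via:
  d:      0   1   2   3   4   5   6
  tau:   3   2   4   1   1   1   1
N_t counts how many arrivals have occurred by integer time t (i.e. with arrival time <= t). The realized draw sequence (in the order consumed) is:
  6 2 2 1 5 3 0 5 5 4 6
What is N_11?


draw d_1=6: τ_1=1, arrival time A_1=1
draw d_2=2: τ_2=4, arrival time A_2=5
draw d_3=2: τ_3=4, arrival time A_3=9
draw d_4=1: τ_4=2, arrival time A_4=11
draw d_5=5: τ_5=1, arrival time A_5=12
draw d_6=3: τ_6=1, arrival time A_6=13
draw d_7=0: τ_7=3, arrival time A_7=16
draw d_8=5: τ_8=1, arrival time A_8=17
draw d_9=5: τ_9=1, arrival time A_9=18
draw d_10=4: τ_10=1, arrival time A_10=19
draw d_11=6: τ_11=1, arrival time A_11=20
N_t over t=0..11: 0:0 1:1 2:1 3:1 4:1 5:2 6:2 7:2 8:2 9:3 10:3 11:4

4


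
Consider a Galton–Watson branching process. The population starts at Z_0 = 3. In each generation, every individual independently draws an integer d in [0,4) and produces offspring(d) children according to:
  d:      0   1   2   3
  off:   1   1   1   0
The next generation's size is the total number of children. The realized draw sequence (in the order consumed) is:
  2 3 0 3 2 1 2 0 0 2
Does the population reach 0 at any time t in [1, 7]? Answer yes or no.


no

gen 0: Z_0=3, draws=[2, 3, 0], offspring=[1, 0, 1], Z_1=2
gen 1: Z_1=2, draws=[3, 2], offspring=[0, 1], Z_2=1
gen 2: Z_2=1, draws=[1], offspring=[1], Z_3=1
gen 3: Z_3=1, draws=[2], offspring=[1], Z_4=1
gen 4: Z_4=1, draws=[0], offspring=[1], Z_5=1
gen 5: Z_5=1, draws=[0], offspring=[1], Z_6=1
gen 6: Z_6=1, draws=[2], offspring=[1], Z_7=1


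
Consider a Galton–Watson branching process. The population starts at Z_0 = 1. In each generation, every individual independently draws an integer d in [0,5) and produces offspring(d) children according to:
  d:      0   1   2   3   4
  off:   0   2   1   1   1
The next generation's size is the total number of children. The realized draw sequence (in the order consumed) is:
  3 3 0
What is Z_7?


0

gen 0: Z_0=1, draws=[3], offspring=[1], Z_1=1
gen 1: Z_1=1, draws=[3], offspring=[1], Z_2=1
gen 2: Z_2=1, draws=[0], offspring=[0], Z_3=0
gen 3: Z_3=0, draws=[], offspring=[], Z_4=0
gen 4: Z_4=0, draws=[], offspring=[], Z_5=0
gen 5: Z_5=0, draws=[], offspring=[], Z_6=0
gen 6: Z_6=0, draws=[], offspring=[], Z_7=0


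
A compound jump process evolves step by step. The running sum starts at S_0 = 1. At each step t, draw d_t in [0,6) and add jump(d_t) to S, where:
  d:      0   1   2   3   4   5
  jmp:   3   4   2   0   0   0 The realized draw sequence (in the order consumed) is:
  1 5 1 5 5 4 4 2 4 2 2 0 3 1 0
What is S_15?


25

t=0: S=1, d=1, jump=4, S_1=5
t=1: S=5, d=5, jump=0, S_2=5
t=2: S=5, d=1, jump=4, S_3=9
t=3: S=9, d=5, jump=0, S_4=9
t=4: S=9, d=5, jump=0, S_5=9
t=5: S=9, d=4, jump=0, S_6=9
t=6: S=9, d=4, jump=0, S_7=9
t=7: S=9, d=2, jump=2, S_8=11
t=8: S=11, d=4, jump=0, S_9=11
t=9: S=11, d=2, jump=2, S_10=13
t=10: S=13, d=2, jump=2, S_11=15
t=11: S=15, d=0, jump=3, S_12=18
t=12: S=18, d=3, jump=0, S_13=18
t=13: S=18, d=1, jump=4, S_14=22
t=14: S=22, d=0, jump=3, S_15=25


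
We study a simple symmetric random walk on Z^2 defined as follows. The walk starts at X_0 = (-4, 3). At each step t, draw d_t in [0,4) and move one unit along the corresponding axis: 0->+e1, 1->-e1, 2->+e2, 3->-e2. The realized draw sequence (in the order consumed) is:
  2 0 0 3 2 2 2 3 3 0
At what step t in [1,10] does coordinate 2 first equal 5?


t=0: X=(-4, 3), d=2 → +e2, X_1=(-4, 4)
t=1: X=(-4, 4), d=0 → +e1, X_2=(-3, 4)
t=2: X=(-3, 4), d=0 → +e1, X_3=(-2, 4)
t=3: X=(-2, 4), d=3 → -e2, X_4=(-2, 3)
t=4: X=(-2, 3), d=2 → +e2, X_5=(-2, 4)
t=5: X=(-2, 4), d=2 → +e2, X_6=(-2, 5)
t=6: X=(-2, 5), d=2 → +e2, X_7=(-2, 6)
t=7: X=(-2, 6), d=3 → -e2, X_8=(-2, 5)
t=8: X=(-2, 5), d=3 → -e2, X_9=(-2, 4)
t=9: X=(-2, 4), d=0 → +e1, X_10=(-1, 4)

6
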